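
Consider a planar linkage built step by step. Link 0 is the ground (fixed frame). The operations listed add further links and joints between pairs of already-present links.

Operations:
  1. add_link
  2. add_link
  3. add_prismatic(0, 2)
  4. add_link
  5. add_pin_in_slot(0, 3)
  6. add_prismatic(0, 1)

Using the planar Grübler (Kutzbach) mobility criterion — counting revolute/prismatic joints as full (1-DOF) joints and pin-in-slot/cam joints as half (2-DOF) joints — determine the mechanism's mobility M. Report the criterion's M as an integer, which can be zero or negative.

link 0 = ground. State L|J1|J2 = 1|0|0
+link1  2|0|0
+link2  3|0|0
P(0,2) f=1→J1  3|1|0
+link3  4|1|0
PS(0,3) f=2→J2  4|1|1
P(0,1) f=1→J1  4|2|1
M = 3(4−1)−2·2−1 = 9−4−1 = 4

M = 4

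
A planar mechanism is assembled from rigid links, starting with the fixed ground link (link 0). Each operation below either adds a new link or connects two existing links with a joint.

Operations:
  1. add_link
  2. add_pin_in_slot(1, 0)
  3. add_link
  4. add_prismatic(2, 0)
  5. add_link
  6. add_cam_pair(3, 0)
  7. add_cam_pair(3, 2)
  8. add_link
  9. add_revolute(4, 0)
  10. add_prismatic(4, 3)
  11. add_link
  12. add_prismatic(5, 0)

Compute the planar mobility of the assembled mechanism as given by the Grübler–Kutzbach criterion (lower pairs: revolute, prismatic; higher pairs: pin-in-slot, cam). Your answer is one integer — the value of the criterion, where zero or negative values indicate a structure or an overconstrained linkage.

ground; <1,0,0>
#1 <2,0,0>
PS:1↔0 J2 <2,0,1>
#2 <3,0,1>
P:2↔0 J1 <3,1,1>
#3 <4,1,1>
C:3↔0 J2 <4,1,2>
C:3↔2 J2 <4,1,3>
#4 <5,1,3>
R:4↔0 J1 <5,2,3>
P:4↔3 J1 <5,3,3>
#5 <6,3,3>
P:5↔0 J1 <6,4,3>
3×5 − 2×4 − 1×3 = 4

M = 4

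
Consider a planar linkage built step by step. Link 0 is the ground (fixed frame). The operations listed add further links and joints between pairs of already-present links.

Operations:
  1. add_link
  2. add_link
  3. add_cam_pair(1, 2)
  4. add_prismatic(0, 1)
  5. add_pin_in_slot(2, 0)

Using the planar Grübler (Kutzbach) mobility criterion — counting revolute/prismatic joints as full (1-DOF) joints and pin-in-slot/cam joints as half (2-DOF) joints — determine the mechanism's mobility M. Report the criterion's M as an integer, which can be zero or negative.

[1;0;0] (link 0 is ground)
L+ [2;0;0]
L+ [3;0;0]
C(1,2)∈J2 [3;0;1]
P(0,1)∈J1 [3;1;1]
PS(2,0)∈J2 [3;1;2]
mobility = 6 − 2 − 2 = 2

M = 2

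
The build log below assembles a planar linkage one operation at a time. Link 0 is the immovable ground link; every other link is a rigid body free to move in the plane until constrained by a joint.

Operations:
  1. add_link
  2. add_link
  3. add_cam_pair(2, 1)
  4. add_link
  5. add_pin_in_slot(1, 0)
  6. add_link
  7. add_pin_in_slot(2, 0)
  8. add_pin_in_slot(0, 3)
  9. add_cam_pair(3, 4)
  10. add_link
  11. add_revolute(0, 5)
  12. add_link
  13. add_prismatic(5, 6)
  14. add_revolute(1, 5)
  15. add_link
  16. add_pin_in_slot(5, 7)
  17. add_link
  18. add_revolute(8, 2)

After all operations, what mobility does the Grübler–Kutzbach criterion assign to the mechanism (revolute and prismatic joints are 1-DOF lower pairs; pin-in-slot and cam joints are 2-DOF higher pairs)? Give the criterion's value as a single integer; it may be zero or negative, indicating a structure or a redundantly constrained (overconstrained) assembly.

M = 10

link 0 = ground. State L|J1|J2 = 1|0|0
+link1  2|0|0
+link2  3|0|0
C(2,1) f=2→J2  3|0|1
+link3  4|0|1
PS(1,0) f=2→J2  4|0|2
+link4  5|0|2
PS(2,0) f=2→J2  5|0|3
PS(0,3) f=2→J2  5|0|4
C(3,4) f=2→J2  5|0|5
+link5  6|0|5
R(0,5) f=1→J1  6|1|5
+link6  7|1|5
P(5,6) f=1→J1  7|2|5
R(1,5) f=1→J1  7|3|5
+link7  8|3|5
PS(5,7) f=2→J2  8|3|6
+link8  9|3|6
R(8,2) f=1→J1  9|4|6
M = 3(9−1)−2·4−6 = 24−8−6 = 10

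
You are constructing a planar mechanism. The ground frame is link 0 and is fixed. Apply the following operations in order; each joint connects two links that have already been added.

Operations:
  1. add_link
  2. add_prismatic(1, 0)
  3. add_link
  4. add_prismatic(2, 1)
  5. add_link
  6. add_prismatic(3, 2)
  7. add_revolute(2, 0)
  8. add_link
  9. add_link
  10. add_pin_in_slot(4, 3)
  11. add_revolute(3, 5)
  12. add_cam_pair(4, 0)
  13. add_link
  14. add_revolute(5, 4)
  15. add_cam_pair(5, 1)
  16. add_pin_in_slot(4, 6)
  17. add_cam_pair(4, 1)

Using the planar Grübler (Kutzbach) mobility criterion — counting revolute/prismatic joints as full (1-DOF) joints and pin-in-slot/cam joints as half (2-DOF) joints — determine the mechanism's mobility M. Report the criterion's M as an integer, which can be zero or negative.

M = 1

link 0 = ground. State L|J1|J2 = 1|0|0
+link1  2|0|0
P(1,0) f=1→J1  2|1|0
+link2  3|1|0
P(2,1) f=1→J1  3|2|0
+link3  4|2|0
P(3,2) f=1→J1  4|3|0
R(2,0) f=1→J1  4|4|0
+link4  5|4|0
+link5  6|4|0
PS(4,3) f=2→J2  6|4|1
R(3,5) f=1→J1  6|5|1
C(4,0) f=2→J2  6|5|2
+link6  7|5|2
R(5,4) f=1→J1  7|6|2
C(5,1) f=2→J2  7|6|3
PS(4,6) f=2→J2  7|6|4
C(4,1) f=2→J2  7|6|5
M = 3(7−1)−2·6−5 = 18−12−5 = 1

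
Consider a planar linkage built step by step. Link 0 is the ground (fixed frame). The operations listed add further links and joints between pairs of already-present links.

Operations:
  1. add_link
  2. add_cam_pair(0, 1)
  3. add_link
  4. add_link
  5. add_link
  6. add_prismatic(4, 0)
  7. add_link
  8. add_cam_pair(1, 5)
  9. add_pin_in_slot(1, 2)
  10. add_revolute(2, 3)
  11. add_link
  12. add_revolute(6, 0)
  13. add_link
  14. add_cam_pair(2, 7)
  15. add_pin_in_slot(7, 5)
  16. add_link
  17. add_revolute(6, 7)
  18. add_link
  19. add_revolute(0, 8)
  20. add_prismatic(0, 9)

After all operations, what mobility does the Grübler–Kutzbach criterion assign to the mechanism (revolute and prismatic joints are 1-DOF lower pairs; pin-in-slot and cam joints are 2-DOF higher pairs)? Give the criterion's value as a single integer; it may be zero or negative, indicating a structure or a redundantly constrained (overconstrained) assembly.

ground; <1,0,0>
#1 <2,0,0>
C:0↔1 J2 <2,0,1>
#2 <3,0,1>
#3 <4,0,1>
#4 <5,0,1>
P:4↔0 J1 <5,1,1>
#5 <6,1,1>
C:1↔5 J2 <6,1,2>
PS:1↔2 J2 <6,1,3>
R:2↔3 J1 <6,2,3>
#6 <7,2,3>
R:6↔0 J1 <7,3,3>
#7 <8,3,3>
C:2↔7 J2 <8,3,4>
PS:7↔5 J2 <8,3,5>
#8 <9,3,5>
R:6↔7 J1 <9,4,5>
#9 <10,4,5>
R:0↔8 J1 <10,5,5>
P:0↔9 J1 <10,6,5>
3×9 − 2×6 − 1×5 = 10

M = 10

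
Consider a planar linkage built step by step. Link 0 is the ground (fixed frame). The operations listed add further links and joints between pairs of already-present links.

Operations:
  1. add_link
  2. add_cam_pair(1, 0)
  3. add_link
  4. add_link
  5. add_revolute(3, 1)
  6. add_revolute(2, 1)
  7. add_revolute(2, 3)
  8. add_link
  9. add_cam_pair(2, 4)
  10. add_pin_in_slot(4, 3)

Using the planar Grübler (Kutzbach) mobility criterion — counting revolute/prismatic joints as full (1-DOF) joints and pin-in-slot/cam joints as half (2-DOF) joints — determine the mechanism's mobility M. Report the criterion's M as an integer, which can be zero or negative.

[1;0;0] (link 0 is ground)
L+ [2;0;0]
C(1,0)∈J2 [2;0;1]
L+ [3;0;1]
L+ [4;0;1]
R(3,1)∈J1 [4;1;1]
R(2,1)∈J1 [4;2;1]
R(2,3)∈J1 [4;3;1]
L+ [5;3;1]
C(2,4)∈J2 [5;3;2]
PS(4,3)∈J2 [5;3;3]
mobility = 12 − 6 − 3 = 3

M = 3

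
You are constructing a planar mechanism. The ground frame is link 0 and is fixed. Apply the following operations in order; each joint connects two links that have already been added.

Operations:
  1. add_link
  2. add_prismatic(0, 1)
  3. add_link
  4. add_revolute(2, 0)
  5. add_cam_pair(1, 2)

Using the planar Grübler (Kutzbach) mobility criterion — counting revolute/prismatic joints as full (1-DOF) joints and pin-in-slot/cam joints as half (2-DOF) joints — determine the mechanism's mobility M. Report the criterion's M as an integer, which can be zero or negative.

(L,J1,J2)=(1,0,0); link0 fixed
link1: (2,0,0)
P 0-1 [J1]: (2,1,0)
link2: (3,1,0)
R 2-0 [J1]: (3,2,0)
C 1-2 [J2]: (3,2,1)
Grübler: 3·2 − 2·2 − 1 = 1

M = 1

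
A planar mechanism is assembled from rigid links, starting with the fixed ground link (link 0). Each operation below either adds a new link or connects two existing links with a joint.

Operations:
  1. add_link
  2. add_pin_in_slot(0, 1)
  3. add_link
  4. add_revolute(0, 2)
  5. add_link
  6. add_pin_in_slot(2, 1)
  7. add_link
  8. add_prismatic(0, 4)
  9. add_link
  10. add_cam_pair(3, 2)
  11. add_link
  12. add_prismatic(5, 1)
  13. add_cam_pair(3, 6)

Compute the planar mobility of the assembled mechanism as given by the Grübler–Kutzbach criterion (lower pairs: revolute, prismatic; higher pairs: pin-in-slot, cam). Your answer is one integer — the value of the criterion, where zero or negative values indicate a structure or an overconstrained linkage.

L=1 J1=0 J2=0
add link → L=2 J1=0 J2=0
PS@0,1 dof=2 J2 → L=2 J1=0 J2=1
add link → L=3 J1=0 J2=1
R@0,2 dof=1 J1 → L=3 J1=1 J2=1
add link → L=4 J1=1 J2=1
PS@2,1 dof=2 J2 → L=4 J1=1 J2=2
add link → L=5 J1=1 J2=2
P@0,4 dof=1 J1 → L=5 J1=2 J2=2
add link → L=6 J1=2 J2=2
C@3,2 dof=2 J2 → L=6 J1=2 J2=3
add link → L=7 J1=2 J2=3
P@5,1 dof=1 J1 → L=7 J1=3 J2=3
C@3,6 dof=2 J2 → L=7 J1=3 J2=4
M=3(L−1)−2J1−J2=3·6−2·3−4=8

M = 8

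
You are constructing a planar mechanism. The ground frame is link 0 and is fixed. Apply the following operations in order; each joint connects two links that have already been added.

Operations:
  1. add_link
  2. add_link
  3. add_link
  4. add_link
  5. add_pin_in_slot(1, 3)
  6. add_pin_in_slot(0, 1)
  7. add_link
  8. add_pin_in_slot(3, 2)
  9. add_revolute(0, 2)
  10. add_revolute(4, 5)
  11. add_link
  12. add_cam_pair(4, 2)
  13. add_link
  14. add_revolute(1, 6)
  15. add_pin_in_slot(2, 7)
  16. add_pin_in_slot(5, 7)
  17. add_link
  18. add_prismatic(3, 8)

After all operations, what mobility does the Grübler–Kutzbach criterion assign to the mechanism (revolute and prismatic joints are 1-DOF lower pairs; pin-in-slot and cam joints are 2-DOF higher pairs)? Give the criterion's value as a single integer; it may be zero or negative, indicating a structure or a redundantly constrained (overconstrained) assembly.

M = 10

(L,J1,J2)=(1,0,0); link0 fixed
link1: (2,0,0)
link2: (3,0,0)
link3: (4,0,0)
link4: (5,0,0)
PS 1-3 [J2]: (5,0,1)
PS 0-1 [J2]: (5,0,2)
link5: (6,0,2)
PS 3-2 [J2]: (6,0,3)
R 0-2 [J1]: (6,1,3)
R 4-5 [J1]: (6,2,3)
link6: (7,2,3)
C 4-2 [J2]: (7,2,4)
link7: (8,2,4)
R 1-6 [J1]: (8,3,4)
PS 2-7 [J2]: (8,3,5)
PS 5-7 [J2]: (8,3,6)
link8: (9,3,6)
P 3-8 [J1]: (9,4,6)
Grübler: 3·8 − 2·4 − 6 = 10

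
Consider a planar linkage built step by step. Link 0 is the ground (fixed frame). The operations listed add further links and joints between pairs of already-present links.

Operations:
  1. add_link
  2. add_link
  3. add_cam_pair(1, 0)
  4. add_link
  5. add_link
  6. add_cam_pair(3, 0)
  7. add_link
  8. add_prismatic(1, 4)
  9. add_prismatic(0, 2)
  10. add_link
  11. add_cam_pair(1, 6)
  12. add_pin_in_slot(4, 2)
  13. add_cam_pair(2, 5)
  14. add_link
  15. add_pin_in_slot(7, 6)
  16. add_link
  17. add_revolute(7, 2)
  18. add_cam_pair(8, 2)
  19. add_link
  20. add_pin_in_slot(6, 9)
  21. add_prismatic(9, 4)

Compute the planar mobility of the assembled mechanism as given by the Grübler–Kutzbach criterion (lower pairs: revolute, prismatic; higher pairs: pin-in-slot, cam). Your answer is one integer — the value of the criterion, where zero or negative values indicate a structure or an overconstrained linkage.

M = 11

[1;0;0] (link 0 is ground)
L+ [2;0;0]
L+ [3;0;0]
C(1,0)∈J2 [3;0;1]
L+ [4;0;1]
L+ [5;0;1]
C(3,0)∈J2 [5;0;2]
L+ [6;0;2]
P(1,4)∈J1 [6;1;2]
P(0,2)∈J1 [6;2;2]
L+ [7;2;2]
C(1,6)∈J2 [7;2;3]
PS(4,2)∈J2 [7;2;4]
C(2,5)∈J2 [7;2;5]
L+ [8;2;5]
PS(7,6)∈J2 [8;2;6]
L+ [9;2;6]
R(7,2)∈J1 [9;3;6]
C(8,2)∈J2 [9;3;7]
L+ [10;3;7]
PS(6,9)∈J2 [10;3;8]
P(9,4)∈J1 [10;4;8]
mobility = 27 − 8 − 8 = 11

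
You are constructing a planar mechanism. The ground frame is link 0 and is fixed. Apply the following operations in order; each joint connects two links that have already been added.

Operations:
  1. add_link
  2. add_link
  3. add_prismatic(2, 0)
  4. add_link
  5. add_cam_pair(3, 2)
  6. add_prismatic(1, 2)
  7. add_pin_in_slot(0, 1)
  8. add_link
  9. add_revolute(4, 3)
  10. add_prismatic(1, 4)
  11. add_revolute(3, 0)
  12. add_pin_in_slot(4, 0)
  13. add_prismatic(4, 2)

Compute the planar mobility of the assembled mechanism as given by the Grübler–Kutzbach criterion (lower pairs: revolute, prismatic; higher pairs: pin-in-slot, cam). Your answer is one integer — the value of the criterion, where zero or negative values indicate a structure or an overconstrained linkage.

(L,J1,J2)=(1,0,0); link0 fixed
link1: (2,0,0)
link2: (3,0,0)
P 2-0 [J1]: (3,1,0)
link3: (4,1,0)
C 3-2 [J2]: (4,1,1)
P 1-2 [J1]: (4,2,1)
PS 0-1 [J2]: (4,2,2)
link4: (5,2,2)
R 4-3 [J1]: (5,3,2)
P 1-4 [J1]: (5,4,2)
R 3-0 [J1]: (5,5,2)
PS 4-0 [J2]: (5,5,3)
P 4-2 [J1]: (5,6,3)
Grübler: 3·4 − 2·6 − 3 = -3

M = -3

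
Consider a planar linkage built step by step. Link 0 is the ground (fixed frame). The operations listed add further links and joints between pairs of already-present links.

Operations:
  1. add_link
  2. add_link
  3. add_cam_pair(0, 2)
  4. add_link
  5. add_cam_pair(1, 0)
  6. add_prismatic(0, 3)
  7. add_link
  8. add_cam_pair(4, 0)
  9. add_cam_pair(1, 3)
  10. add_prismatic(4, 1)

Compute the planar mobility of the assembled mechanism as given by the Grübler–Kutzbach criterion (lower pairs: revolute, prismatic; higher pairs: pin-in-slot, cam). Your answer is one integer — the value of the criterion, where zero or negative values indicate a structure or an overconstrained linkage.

M = 4

L=1 J1=0 J2=0
add link → L=2 J1=0 J2=0
add link → L=3 J1=0 J2=0
C@0,2 dof=2 J2 → L=3 J1=0 J2=1
add link → L=4 J1=0 J2=1
C@1,0 dof=2 J2 → L=4 J1=0 J2=2
P@0,3 dof=1 J1 → L=4 J1=1 J2=2
add link → L=5 J1=1 J2=2
C@4,0 dof=2 J2 → L=5 J1=1 J2=3
C@1,3 dof=2 J2 → L=5 J1=1 J2=4
P@4,1 dof=1 J1 → L=5 J1=2 J2=4
M=3(L−1)−2J1−J2=3·4−2·2−4=4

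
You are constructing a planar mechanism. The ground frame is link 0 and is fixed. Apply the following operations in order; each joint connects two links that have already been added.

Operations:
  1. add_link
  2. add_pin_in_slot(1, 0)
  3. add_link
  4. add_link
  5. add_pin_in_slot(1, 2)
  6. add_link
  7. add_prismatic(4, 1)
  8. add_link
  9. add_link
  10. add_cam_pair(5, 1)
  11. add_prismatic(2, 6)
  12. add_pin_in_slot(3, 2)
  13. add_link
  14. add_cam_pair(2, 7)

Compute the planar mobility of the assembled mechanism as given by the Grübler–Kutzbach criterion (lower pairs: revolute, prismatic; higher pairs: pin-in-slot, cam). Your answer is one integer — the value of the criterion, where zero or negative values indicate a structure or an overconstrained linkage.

M = 12

(L,J1,J2)=(1,0,0); link0 fixed
link1: (2,0,0)
PS 1-0 [J2]: (2,0,1)
link2: (3,0,1)
link3: (4,0,1)
PS 1-2 [J2]: (4,0,2)
link4: (5,0,2)
P 4-1 [J1]: (5,1,2)
link5: (6,1,2)
link6: (7,1,2)
C 5-1 [J2]: (7,1,3)
P 2-6 [J1]: (7,2,3)
PS 3-2 [J2]: (7,2,4)
link7: (8,2,4)
C 2-7 [J2]: (8,2,5)
Grübler: 3·7 − 2·2 − 5 = 12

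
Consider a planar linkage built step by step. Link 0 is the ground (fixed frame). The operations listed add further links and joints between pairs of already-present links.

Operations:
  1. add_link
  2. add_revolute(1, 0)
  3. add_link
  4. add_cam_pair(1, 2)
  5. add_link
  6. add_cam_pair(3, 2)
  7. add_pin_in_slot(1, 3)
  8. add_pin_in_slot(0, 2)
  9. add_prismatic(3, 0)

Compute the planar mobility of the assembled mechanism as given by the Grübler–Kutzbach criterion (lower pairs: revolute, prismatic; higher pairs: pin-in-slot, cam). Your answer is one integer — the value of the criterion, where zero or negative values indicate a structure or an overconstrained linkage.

L=1 J1=0 J2=0
add link → L=2 J1=0 J2=0
R@1,0 dof=1 J1 → L=2 J1=1 J2=0
add link → L=3 J1=1 J2=0
C@1,2 dof=2 J2 → L=3 J1=1 J2=1
add link → L=4 J1=1 J2=1
C@3,2 dof=2 J2 → L=4 J1=1 J2=2
PS@1,3 dof=2 J2 → L=4 J1=1 J2=3
PS@0,2 dof=2 J2 → L=4 J1=1 J2=4
P@3,0 dof=1 J1 → L=4 J1=2 J2=4
M=3(L−1)−2J1−J2=3·3−2·2−4=1

M = 1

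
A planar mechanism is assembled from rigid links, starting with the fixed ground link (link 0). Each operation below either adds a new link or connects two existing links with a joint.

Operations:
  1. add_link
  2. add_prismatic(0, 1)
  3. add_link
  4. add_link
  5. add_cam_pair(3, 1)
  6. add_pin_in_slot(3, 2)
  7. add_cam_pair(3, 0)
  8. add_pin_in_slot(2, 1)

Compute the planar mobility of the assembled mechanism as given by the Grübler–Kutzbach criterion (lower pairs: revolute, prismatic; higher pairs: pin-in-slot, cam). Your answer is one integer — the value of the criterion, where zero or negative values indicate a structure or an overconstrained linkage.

M = 3

L=1 J1=0 J2=0
add link → L=2 J1=0 J2=0
P@0,1 dof=1 J1 → L=2 J1=1 J2=0
add link → L=3 J1=1 J2=0
add link → L=4 J1=1 J2=0
C@3,1 dof=2 J2 → L=4 J1=1 J2=1
PS@3,2 dof=2 J2 → L=4 J1=1 J2=2
C@3,0 dof=2 J2 → L=4 J1=1 J2=3
PS@2,1 dof=2 J2 → L=4 J1=1 J2=4
M=3(L−1)−2J1−J2=3·3−2·1−4=3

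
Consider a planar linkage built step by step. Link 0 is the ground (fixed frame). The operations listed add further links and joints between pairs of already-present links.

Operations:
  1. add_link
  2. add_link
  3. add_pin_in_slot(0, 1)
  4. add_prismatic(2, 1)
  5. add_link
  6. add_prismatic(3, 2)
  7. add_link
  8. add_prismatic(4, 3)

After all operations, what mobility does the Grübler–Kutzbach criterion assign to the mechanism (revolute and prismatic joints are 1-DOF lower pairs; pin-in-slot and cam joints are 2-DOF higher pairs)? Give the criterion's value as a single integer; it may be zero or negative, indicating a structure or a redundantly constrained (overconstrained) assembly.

[1;0;0] (link 0 is ground)
L+ [2;0;0]
L+ [3;0;0]
PS(0,1)∈J2 [3;0;1]
P(2,1)∈J1 [3;1;1]
L+ [4;1;1]
P(3,2)∈J1 [4;2;1]
L+ [5;2;1]
P(4,3)∈J1 [5;3;1]
mobility = 12 − 6 − 1 = 5

M = 5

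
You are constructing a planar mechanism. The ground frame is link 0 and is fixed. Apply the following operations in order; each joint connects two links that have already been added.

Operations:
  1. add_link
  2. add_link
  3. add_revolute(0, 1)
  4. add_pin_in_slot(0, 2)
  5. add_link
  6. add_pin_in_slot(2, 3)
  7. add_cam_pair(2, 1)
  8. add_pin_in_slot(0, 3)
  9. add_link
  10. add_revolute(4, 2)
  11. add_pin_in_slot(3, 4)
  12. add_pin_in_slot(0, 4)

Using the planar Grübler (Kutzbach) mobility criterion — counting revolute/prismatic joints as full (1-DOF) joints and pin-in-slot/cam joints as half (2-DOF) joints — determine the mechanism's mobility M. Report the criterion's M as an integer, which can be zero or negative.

ground; <1,0,0>
#1 <2,0,0>
#2 <3,0,0>
R:0↔1 J1 <3,1,0>
PS:0↔2 J2 <3,1,1>
#3 <4,1,1>
PS:2↔3 J2 <4,1,2>
C:2↔1 J2 <4,1,3>
PS:0↔3 J2 <4,1,4>
#4 <5,1,4>
R:4↔2 J1 <5,2,4>
PS:3↔4 J2 <5,2,5>
PS:0↔4 J2 <5,2,6>
3×4 − 2×2 − 1×6 = 2

M = 2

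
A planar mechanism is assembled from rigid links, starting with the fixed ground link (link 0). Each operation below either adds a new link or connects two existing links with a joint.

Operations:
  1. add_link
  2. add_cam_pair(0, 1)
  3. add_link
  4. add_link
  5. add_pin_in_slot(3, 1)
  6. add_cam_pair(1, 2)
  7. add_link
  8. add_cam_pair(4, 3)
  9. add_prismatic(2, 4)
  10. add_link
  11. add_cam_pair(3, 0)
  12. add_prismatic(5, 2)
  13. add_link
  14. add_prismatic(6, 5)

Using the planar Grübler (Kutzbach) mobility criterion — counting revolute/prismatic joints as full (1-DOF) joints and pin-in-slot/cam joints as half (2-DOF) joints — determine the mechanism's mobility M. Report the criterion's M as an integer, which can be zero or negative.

(L,J1,J2)=(1,0,0); link0 fixed
link1: (2,0,0)
C 0-1 [J2]: (2,0,1)
link2: (3,0,1)
link3: (4,0,1)
PS 3-1 [J2]: (4,0,2)
C 1-2 [J2]: (4,0,3)
link4: (5,0,3)
C 4-3 [J2]: (5,0,4)
P 2-4 [J1]: (5,1,4)
link5: (6,1,4)
C 3-0 [J2]: (6,1,5)
P 5-2 [J1]: (6,2,5)
link6: (7,2,5)
P 6-5 [J1]: (7,3,5)
Grübler: 3·6 − 2·3 − 5 = 7

M = 7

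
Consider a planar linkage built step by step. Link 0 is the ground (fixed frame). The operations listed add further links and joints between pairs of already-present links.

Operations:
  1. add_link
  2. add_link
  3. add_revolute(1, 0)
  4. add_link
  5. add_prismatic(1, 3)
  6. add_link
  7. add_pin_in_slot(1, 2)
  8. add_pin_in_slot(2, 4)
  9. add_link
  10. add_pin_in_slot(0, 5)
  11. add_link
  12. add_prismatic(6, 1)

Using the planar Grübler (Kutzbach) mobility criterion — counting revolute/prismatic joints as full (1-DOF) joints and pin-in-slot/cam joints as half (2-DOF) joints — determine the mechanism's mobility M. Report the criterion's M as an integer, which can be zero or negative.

M = 9

[1;0;0] (link 0 is ground)
L+ [2;0;0]
L+ [3;0;0]
R(1,0)∈J1 [3;1;0]
L+ [4;1;0]
P(1,3)∈J1 [4;2;0]
L+ [5;2;0]
PS(1,2)∈J2 [5;2;1]
PS(2,4)∈J2 [5;2;2]
L+ [6;2;2]
PS(0,5)∈J2 [6;2;3]
L+ [7;2;3]
P(6,1)∈J1 [7;3;3]
mobility = 18 − 6 − 3 = 9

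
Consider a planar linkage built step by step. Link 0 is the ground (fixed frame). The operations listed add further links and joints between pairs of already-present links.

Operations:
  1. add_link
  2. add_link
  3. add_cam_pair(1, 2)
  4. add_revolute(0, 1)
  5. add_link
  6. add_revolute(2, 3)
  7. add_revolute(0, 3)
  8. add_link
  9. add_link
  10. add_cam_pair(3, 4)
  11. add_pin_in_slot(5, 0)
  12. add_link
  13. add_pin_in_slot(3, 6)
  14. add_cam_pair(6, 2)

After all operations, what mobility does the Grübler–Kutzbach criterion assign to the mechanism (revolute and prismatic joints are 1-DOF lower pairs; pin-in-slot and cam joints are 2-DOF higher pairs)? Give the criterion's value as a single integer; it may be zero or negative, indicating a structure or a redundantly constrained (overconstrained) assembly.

M = 7

L=1 J1=0 J2=0
add link → L=2 J1=0 J2=0
add link → L=3 J1=0 J2=0
C@1,2 dof=2 J2 → L=3 J1=0 J2=1
R@0,1 dof=1 J1 → L=3 J1=1 J2=1
add link → L=4 J1=1 J2=1
R@2,3 dof=1 J1 → L=4 J1=2 J2=1
R@0,3 dof=1 J1 → L=4 J1=3 J2=1
add link → L=5 J1=3 J2=1
add link → L=6 J1=3 J2=1
C@3,4 dof=2 J2 → L=6 J1=3 J2=2
PS@5,0 dof=2 J2 → L=6 J1=3 J2=3
add link → L=7 J1=3 J2=3
PS@3,6 dof=2 J2 → L=7 J1=3 J2=4
C@6,2 dof=2 J2 → L=7 J1=3 J2=5
M=3(L−1)−2J1−J2=3·6−2·3−5=7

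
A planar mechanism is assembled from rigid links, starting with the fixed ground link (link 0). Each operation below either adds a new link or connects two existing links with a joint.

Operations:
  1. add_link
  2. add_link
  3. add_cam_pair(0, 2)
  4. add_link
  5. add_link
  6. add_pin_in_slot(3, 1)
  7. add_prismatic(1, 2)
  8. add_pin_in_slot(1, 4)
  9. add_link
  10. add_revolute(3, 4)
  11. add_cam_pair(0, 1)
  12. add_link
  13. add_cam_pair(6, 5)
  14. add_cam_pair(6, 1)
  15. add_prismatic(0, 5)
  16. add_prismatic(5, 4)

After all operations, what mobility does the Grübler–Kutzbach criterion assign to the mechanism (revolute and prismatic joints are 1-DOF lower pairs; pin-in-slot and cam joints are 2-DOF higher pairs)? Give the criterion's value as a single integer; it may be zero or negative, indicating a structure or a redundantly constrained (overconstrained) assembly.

M = 4

(L,J1,J2)=(1,0,0); link0 fixed
link1: (2,0,0)
link2: (3,0,0)
C 0-2 [J2]: (3,0,1)
link3: (4,0,1)
link4: (5,0,1)
PS 3-1 [J2]: (5,0,2)
P 1-2 [J1]: (5,1,2)
PS 1-4 [J2]: (5,1,3)
link5: (6,1,3)
R 3-4 [J1]: (6,2,3)
C 0-1 [J2]: (6,2,4)
link6: (7,2,4)
C 6-5 [J2]: (7,2,5)
C 6-1 [J2]: (7,2,6)
P 0-5 [J1]: (7,3,6)
P 5-4 [J1]: (7,4,6)
Grübler: 3·6 − 2·4 − 6 = 4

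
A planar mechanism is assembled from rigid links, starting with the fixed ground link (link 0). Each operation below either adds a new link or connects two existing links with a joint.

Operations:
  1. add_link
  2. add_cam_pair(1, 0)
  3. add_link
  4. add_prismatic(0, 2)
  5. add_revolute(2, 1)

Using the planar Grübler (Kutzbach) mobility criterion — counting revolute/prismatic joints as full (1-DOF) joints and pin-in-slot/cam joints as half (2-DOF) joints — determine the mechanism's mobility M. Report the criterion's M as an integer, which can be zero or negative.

M = 1

L=1 J1=0 J2=0
add link → L=2 J1=0 J2=0
C@1,0 dof=2 J2 → L=2 J1=0 J2=1
add link → L=3 J1=0 J2=1
P@0,2 dof=1 J1 → L=3 J1=1 J2=1
R@2,1 dof=1 J1 → L=3 J1=2 J2=1
M=3(L−1)−2J1−J2=3·2−2·2−1=1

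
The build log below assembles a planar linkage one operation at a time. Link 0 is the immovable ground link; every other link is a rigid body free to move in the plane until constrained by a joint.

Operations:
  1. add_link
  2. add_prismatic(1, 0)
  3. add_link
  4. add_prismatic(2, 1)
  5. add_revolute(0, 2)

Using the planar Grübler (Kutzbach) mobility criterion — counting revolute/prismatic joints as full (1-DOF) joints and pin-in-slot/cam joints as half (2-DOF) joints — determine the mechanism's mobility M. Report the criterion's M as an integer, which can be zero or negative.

M = 0

ground; <1,0,0>
#1 <2,0,0>
P:1↔0 J1 <2,1,0>
#2 <3,1,0>
P:2↔1 J1 <3,2,0>
R:0↔2 J1 <3,3,0>
3×2 − 2×3 − 1×0 = 0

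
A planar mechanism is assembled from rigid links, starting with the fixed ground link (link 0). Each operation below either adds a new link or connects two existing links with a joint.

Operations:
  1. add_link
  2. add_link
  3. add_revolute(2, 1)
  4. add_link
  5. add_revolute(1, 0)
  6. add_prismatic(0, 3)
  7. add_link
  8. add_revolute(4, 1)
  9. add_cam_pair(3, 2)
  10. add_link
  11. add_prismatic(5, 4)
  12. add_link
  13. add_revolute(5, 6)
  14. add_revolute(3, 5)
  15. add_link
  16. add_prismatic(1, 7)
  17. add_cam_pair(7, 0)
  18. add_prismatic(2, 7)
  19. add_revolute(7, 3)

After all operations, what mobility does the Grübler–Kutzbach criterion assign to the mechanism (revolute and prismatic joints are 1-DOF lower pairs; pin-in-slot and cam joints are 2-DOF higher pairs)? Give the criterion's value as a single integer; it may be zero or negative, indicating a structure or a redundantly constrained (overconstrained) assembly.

M = -1

(L,J1,J2)=(1,0,0); link0 fixed
link1: (2,0,0)
link2: (3,0,0)
R 2-1 [J1]: (3,1,0)
link3: (4,1,0)
R 1-0 [J1]: (4,2,0)
P 0-3 [J1]: (4,3,0)
link4: (5,3,0)
R 4-1 [J1]: (5,4,0)
C 3-2 [J2]: (5,4,1)
link5: (6,4,1)
P 5-4 [J1]: (6,5,1)
link6: (7,5,1)
R 5-6 [J1]: (7,6,1)
R 3-5 [J1]: (7,7,1)
link7: (8,7,1)
P 1-7 [J1]: (8,8,1)
C 7-0 [J2]: (8,8,2)
P 2-7 [J1]: (8,9,2)
R 7-3 [J1]: (8,10,2)
Grübler: 3·7 − 2·10 − 2 = -1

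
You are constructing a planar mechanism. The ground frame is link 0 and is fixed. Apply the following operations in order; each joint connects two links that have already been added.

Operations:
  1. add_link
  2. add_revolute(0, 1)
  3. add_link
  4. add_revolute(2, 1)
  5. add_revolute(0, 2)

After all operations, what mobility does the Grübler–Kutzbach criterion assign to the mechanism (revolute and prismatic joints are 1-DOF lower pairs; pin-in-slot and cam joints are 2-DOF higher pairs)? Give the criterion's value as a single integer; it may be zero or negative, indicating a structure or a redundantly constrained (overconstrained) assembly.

[1;0;0] (link 0 is ground)
L+ [2;0;0]
R(0,1)∈J1 [2;1;0]
L+ [3;1;0]
R(2,1)∈J1 [3;2;0]
R(0,2)∈J1 [3;3;0]
mobility = 6 − 6 − 0 = 0

M = 0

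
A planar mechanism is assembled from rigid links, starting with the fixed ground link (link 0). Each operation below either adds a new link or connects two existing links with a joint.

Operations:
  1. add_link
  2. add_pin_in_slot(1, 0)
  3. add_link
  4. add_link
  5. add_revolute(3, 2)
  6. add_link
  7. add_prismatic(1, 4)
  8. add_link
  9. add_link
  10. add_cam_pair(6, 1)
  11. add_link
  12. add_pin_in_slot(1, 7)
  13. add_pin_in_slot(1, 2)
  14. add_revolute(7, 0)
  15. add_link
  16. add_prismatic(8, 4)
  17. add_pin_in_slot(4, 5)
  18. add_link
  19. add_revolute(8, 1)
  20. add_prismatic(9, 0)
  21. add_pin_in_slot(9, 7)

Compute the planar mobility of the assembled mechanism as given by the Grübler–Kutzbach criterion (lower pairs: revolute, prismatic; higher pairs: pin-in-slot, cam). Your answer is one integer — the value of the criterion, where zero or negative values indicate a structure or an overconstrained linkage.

M = 9

ground; <1,0,0>
#1 <2,0,0>
PS:1↔0 J2 <2,0,1>
#2 <3,0,1>
#3 <4,0,1>
R:3↔2 J1 <4,1,1>
#4 <5,1,1>
P:1↔4 J1 <5,2,1>
#5 <6,2,1>
#6 <7,2,1>
C:6↔1 J2 <7,2,2>
#7 <8,2,2>
PS:1↔7 J2 <8,2,3>
PS:1↔2 J2 <8,2,4>
R:7↔0 J1 <8,3,4>
#8 <9,3,4>
P:8↔4 J1 <9,4,4>
PS:4↔5 J2 <9,4,5>
#9 <10,4,5>
R:8↔1 J1 <10,5,5>
P:9↔0 J1 <10,6,5>
PS:9↔7 J2 <10,6,6>
3×9 − 2×6 − 1×6 = 9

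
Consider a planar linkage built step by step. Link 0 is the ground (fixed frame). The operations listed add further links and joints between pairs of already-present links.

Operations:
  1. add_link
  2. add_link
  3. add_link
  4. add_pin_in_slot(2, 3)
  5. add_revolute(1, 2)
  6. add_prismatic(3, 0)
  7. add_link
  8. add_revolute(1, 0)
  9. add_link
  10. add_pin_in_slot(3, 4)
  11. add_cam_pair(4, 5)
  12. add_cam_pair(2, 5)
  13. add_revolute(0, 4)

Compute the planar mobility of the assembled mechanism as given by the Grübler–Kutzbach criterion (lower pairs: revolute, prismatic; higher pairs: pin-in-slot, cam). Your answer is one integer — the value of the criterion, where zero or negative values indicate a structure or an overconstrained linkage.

M = 3

L=1 J1=0 J2=0
add link → L=2 J1=0 J2=0
add link → L=3 J1=0 J2=0
add link → L=4 J1=0 J2=0
PS@2,3 dof=2 J2 → L=4 J1=0 J2=1
R@1,2 dof=1 J1 → L=4 J1=1 J2=1
P@3,0 dof=1 J1 → L=4 J1=2 J2=1
add link → L=5 J1=2 J2=1
R@1,0 dof=1 J1 → L=5 J1=3 J2=1
add link → L=6 J1=3 J2=1
PS@3,4 dof=2 J2 → L=6 J1=3 J2=2
C@4,5 dof=2 J2 → L=6 J1=3 J2=3
C@2,5 dof=2 J2 → L=6 J1=3 J2=4
R@0,4 dof=1 J1 → L=6 J1=4 J2=4
M=3(L−1)−2J1−J2=3·5−2·4−4=3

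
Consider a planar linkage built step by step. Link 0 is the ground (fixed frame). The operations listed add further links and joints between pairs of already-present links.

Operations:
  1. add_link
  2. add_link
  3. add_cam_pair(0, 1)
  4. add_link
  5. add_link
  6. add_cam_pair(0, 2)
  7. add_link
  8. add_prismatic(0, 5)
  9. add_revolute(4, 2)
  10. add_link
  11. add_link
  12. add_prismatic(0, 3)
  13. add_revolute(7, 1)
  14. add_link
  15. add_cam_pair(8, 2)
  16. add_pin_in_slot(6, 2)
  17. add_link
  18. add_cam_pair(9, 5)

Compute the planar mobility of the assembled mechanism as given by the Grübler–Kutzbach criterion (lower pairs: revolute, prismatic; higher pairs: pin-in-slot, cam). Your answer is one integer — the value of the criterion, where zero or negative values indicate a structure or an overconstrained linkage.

M = 14

link 0 = ground. State L|J1|J2 = 1|0|0
+link1  2|0|0
+link2  3|0|0
C(0,1) f=2→J2  3|0|1
+link3  4|0|1
+link4  5|0|1
C(0,2) f=2→J2  5|0|2
+link5  6|0|2
P(0,5) f=1→J1  6|1|2
R(4,2) f=1→J1  6|2|2
+link6  7|2|2
+link7  8|2|2
P(0,3) f=1→J1  8|3|2
R(7,1) f=1→J1  8|4|2
+link8  9|4|2
C(8,2) f=2→J2  9|4|3
PS(6,2) f=2→J2  9|4|4
+link9  10|4|4
C(9,5) f=2→J2  10|4|5
M = 3(10−1)−2·4−5 = 27−8−5 = 14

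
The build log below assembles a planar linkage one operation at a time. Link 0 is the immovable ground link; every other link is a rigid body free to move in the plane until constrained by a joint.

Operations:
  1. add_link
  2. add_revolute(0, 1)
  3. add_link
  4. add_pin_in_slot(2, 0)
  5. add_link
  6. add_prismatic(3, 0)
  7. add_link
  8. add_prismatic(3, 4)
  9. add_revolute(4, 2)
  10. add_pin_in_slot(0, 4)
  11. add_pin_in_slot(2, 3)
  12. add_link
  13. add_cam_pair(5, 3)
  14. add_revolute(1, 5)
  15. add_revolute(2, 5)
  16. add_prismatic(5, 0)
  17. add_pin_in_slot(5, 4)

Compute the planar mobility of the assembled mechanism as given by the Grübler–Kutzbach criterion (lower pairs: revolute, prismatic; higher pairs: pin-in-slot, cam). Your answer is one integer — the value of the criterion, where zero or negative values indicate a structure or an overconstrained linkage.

M = -4

[1;0;0] (link 0 is ground)
L+ [2;0;0]
R(0,1)∈J1 [2;1;0]
L+ [3;1;0]
PS(2,0)∈J2 [3;1;1]
L+ [4;1;1]
P(3,0)∈J1 [4;2;1]
L+ [5;2;1]
P(3,4)∈J1 [5;3;1]
R(4,2)∈J1 [5;4;1]
PS(0,4)∈J2 [5;4;2]
PS(2,3)∈J2 [5;4;3]
L+ [6;4;3]
C(5,3)∈J2 [6;4;4]
R(1,5)∈J1 [6;5;4]
R(2,5)∈J1 [6;6;4]
P(5,0)∈J1 [6;7;4]
PS(5,4)∈J2 [6;7;5]
mobility = 15 − 14 − 5 = -4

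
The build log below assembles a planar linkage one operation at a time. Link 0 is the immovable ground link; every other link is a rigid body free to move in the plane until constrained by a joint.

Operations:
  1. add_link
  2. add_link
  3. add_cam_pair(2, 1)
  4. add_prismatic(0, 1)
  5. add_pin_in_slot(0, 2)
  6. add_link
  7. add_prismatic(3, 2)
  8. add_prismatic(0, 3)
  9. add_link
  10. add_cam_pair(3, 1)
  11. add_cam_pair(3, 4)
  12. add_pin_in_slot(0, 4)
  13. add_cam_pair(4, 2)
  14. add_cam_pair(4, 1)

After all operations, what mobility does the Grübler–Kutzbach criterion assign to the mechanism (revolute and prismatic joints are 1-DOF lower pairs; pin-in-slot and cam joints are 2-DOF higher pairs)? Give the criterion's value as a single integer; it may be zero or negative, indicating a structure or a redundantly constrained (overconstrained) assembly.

link 0 = ground. State L|J1|J2 = 1|0|0
+link1  2|0|0
+link2  3|0|0
C(2,1) f=2→J2  3|0|1
P(0,1) f=1→J1  3|1|1
PS(0,2) f=2→J2  3|1|2
+link3  4|1|2
P(3,2) f=1→J1  4|2|2
P(0,3) f=1→J1  4|3|2
+link4  5|3|2
C(3,1) f=2→J2  5|3|3
C(3,4) f=2→J2  5|3|4
PS(0,4) f=2→J2  5|3|5
C(4,2) f=2→J2  5|3|6
C(4,1) f=2→J2  5|3|7
M = 3(5−1)−2·3−7 = 12−6−7 = -1

M = -1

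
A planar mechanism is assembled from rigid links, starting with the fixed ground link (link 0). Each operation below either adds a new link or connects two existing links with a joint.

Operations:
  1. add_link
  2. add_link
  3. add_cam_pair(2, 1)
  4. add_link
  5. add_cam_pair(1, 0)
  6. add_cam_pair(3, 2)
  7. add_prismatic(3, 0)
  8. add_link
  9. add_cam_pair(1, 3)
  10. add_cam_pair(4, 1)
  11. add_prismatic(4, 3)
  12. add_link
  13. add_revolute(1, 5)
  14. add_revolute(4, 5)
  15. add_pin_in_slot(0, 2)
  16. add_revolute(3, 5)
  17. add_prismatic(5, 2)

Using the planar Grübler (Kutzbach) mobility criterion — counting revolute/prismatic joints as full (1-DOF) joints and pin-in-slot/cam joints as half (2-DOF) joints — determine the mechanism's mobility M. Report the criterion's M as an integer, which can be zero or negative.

M = -3

(L,J1,J2)=(1,0,0); link0 fixed
link1: (2,0,0)
link2: (3,0,0)
C 2-1 [J2]: (3,0,1)
link3: (4,0,1)
C 1-0 [J2]: (4,0,2)
C 3-2 [J2]: (4,0,3)
P 3-0 [J1]: (4,1,3)
link4: (5,1,3)
C 1-3 [J2]: (5,1,4)
C 4-1 [J2]: (5,1,5)
P 4-3 [J1]: (5,2,5)
link5: (6,2,5)
R 1-5 [J1]: (6,3,5)
R 4-5 [J1]: (6,4,5)
PS 0-2 [J2]: (6,4,6)
R 3-5 [J1]: (6,5,6)
P 5-2 [J1]: (6,6,6)
Grübler: 3·5 − 2·6 − 6 = -3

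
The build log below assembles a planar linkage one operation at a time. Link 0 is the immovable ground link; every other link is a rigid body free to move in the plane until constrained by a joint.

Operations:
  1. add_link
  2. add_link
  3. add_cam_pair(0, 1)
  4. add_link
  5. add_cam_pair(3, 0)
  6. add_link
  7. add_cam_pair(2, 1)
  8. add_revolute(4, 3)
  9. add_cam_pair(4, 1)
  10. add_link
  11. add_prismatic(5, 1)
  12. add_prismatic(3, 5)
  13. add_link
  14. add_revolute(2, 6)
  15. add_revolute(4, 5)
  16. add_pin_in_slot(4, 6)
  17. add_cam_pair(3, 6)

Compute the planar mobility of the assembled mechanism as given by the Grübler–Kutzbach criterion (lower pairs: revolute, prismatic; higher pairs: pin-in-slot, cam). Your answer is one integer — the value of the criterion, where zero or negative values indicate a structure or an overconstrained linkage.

L=1 J1=0 J2=0
add link → L=2 J1=0 J2=0
add link → L=3 J1=0 J2=0
C@0,1 dof=2 J2 → L=3 J1=0 J2=1
add link → L=4 J1=0 J2=1
C@3,0 dof=2 J2 → L=4 J1=0 J2=2
add link → L=5 J1=0 J2=2
C@2,1 dof=2 J2 → L=5 J1=0 J2=3
R@4,3 dof=1 J1 → L=5 J1=1 J2=3
C@4,1 dof=2 J2 → L=5 J1=1 J2=4
add link → L=6 J1=1 J2=4
P@5,1 dof=1 J1 → L=6 J1=2 J2=4
P@3,5 dof=1 J1 → L=6 J1=3 J2=4
add link → L=7 J1=3 J2=4
R@2,6 dof=1 J1 → L=7 J1=4 J2=4
R@4,5 dof=1 J1 → L=7 J1=5 J2=4
PS@4,6 dof=2 J2 → L=7 J1=5 J2=5
C@3,6 dof=2 J2 → L=7 J1=5 J2=6
M=3(L−1)−2J1−J2=3·6−2·5−6=2

M = 2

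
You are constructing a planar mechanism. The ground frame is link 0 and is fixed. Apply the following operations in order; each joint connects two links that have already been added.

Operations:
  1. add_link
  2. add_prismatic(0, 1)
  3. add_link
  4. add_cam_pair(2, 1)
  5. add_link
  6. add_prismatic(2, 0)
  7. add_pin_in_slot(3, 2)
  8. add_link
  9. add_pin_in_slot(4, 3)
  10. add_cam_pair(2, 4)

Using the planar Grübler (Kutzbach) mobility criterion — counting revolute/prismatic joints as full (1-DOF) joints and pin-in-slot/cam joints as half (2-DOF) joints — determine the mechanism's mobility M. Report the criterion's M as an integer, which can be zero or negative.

M = 4

(L,J1,J2)=(1,0,0); link0 fixed
link1: (2,0,0)
P 0-1 [J1]: (2,1,0)
link2: (3,1,0)
C 2-1 [J2]: (3,1,1)
link3: (4,1,1)
P 2-0 [J1]: (4,2,1)
PS 3-2 [J2]: (4,2,2)
link4: (5,2,2)
PS 4-3 [J2]: (5,2,3)
C 2-4 [J2]: (5,2,4)
Grübler: 3·4 − 2·2 − 4 = 4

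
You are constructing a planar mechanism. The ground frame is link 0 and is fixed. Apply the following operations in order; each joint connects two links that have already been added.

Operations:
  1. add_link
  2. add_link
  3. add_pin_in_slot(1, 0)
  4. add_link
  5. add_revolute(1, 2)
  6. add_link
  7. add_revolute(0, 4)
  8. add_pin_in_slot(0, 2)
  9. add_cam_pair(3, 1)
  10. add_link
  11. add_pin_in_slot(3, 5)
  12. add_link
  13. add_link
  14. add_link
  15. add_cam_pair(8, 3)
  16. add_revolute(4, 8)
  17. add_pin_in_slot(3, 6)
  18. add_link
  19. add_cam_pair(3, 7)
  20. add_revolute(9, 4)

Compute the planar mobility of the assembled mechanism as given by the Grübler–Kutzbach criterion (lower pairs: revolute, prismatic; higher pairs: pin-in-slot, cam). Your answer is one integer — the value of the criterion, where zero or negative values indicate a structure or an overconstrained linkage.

M = 12

ground; <1,0,0>
#1 <2,0,0>
#2 <3,0,0>
PS:1↔0 J2 <3,0,1>
#3 <4,0,1>
R:1↔2 J1 <4,1,1>
#4 <5,1,1>
R:0↔4 J1 <5,2,1>
PS:0↔2 J2 <5,2,2>
C:3↔1 J2 <5,2,3>
#5 <6,2,3>
PS:3↔5 J2 <6,2,4>
#6 <7,2,4>
#7 <8,2,4>
#8 <9,2,4>
C:8↔3 J2 <9,2,5>
R:4↔8 J1 <9,3,5>
PS:3↔6 J2 <9,3,6>
#9 <10,3,6>
C:3↔7 J2 <10,3,7>
R:9↔4 J1 <10,4,7>
3×9 − 2×4 − 1×7 = 12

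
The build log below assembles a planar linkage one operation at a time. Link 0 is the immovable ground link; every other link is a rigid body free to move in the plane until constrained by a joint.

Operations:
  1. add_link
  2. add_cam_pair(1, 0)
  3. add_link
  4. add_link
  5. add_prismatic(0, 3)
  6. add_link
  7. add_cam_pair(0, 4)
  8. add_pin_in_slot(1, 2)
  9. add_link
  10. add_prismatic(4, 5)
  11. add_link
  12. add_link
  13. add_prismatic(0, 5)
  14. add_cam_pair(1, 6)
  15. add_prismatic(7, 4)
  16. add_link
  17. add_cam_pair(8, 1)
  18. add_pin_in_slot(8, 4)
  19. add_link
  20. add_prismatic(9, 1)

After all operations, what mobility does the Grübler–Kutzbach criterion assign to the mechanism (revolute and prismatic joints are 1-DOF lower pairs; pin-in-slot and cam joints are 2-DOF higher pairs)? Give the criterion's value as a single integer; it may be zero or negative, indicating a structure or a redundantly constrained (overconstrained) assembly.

M = 11

[1;0;0] (link 0 is ground)
L+ [2;0;0]
C(1,0)∈J2 [2;0;1]
L+ [3;0;1]
L+ [4;0;1]
P(0,3)∈J1 [4;1;1]
L+ [5;1;1]
C(0,4)∈J2 [5;1;2]
PS(1,2)∈J2 [5;1;3]
L+ [6;1;3]
P(4,5)∈J1 [6;2;3]
L+ [7;2;3]
L+ [8;2;3]
P(0,5)∈J1 [8;3;3]
C(1,6)∈J2 [8;3;4]
P(7,4)∈J1 [8;4;4]
L+ [9;4;4]
C(8,1)∈J2 [9;4;5]
PS(8,4)∈J2 [9;4;6]
L+ [10;4;6]
P(9,1)∈J1 [10;5;6]
mobility = 27 − 10 − 6 = 11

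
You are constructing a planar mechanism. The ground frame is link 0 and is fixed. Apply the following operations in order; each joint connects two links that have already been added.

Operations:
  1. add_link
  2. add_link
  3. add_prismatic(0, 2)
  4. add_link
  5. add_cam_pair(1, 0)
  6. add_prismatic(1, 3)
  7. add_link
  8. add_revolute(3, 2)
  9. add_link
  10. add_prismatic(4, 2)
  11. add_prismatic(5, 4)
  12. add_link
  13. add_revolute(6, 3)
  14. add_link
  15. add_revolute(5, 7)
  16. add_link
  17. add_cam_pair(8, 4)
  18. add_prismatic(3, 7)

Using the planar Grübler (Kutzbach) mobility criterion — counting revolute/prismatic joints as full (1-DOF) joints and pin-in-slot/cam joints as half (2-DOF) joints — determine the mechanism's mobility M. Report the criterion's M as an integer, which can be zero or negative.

M = 6

L=1 J1=0 J2=0
add link → L=2 J1=0 J2=0
add link → L=3 J1=0 J2=0
P@0,2 dof=1 J1 → L=3 J1=1 J2=0
add link → L=4 J1=1 J2=0
C@1,0 dof=2 J2 → L=4 J1=1 J2=1
P@1,3 dof=1 J1 → L=4 J1=2 J2=1
add link → L=5 J1=2 J2=1
R@3,2 dof=1 J1 → L=5 J1=3 J2=1
add link → L=6 J1=3 J2=1
P@4,2 dof=1 J1 → L=6 J1=4 J2=1
P@5,4 dof=1 J1 → L=6 J1=5 J2=1
add link → L=7 J1=5 J2=1
R@6,3 dof=1 J1 → L=7 J1=6 J2=1
add link → L=8 J1=6 J2=1
R@5,7 dof=1 J1 → L=8 J1=7 J2=1
add link → L=9 J1=7 J2=1
C@8,4 dof=2 J2 → L=9 J1=7 J2=2
P@3,7 dof=1 J1 → L=9 J1=8 J2=2
M=3(L−1)−2J1−J2=3·8−2·8−2=6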